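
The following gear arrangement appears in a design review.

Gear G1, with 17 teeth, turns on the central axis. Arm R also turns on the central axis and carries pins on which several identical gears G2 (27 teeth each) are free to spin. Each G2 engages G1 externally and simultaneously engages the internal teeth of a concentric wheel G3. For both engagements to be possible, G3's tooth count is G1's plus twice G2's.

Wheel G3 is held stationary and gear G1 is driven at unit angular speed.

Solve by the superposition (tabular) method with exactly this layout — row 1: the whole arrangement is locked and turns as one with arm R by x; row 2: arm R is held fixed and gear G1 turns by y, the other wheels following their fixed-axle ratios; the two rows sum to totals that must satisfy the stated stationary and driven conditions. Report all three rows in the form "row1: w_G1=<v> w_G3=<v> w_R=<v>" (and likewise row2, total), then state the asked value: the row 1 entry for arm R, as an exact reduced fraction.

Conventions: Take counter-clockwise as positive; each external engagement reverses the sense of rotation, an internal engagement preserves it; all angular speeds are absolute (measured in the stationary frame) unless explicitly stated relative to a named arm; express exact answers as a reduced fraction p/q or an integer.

recognized (axles ride arm R): planetary set, 17/27/71 teeth
row 1 (train locked, turned with arm): all members turn x
row 2: sun turns y, ring = −(17/71)·y, arm 0
boundary: total ω_ring = x − (17/71)·y = 0 and total ω_sun = x + y = 1  ⇒  y = 71/88, x = 17/88
row 2 ring = −(17/71)·71/88 = -17/88
totals (row 1 + row 2): sun 17/88 + 71/88 = 1, ring 17/88 + (-17/88) = 0, arm 17/88 + 0 = 17/88
asked cell (row1, arm) = 17/88

row1: w_G1=17/88 w_G3=17/88 w_R=17/88
row2: w_G1=71/88 w_G3=-17/88 w_R=0
total: w_G1=1 w_G3=0 w_R=17/88
asked value: 17/88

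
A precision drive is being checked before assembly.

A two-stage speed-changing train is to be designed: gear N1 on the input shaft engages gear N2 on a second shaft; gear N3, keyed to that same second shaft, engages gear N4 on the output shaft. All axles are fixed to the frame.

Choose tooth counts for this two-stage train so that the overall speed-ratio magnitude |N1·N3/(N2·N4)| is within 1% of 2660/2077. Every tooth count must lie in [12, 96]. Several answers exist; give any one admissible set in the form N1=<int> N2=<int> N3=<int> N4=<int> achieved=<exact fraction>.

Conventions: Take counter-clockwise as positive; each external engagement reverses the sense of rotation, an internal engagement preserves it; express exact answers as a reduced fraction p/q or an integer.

2-stage fixed-axis compound train for ratio 2660/2077
target = 2660/2077 in lowest terms: an exact hit needs N1·N3 = k·2660 and N2·N4 = k·2077 for one integer k, every count in [12, 96]; additionally prefer no 1:1 stage (N1 ≠ N2, N3 ≠ N4)
k = 1: N1·N3 = 2660 = 28·95, N2·N4 = 2077 = 31·67
achieved = 28·95/(31·67) = 2660/2077; |achieved − target| = 0 ≤ 133/10385 ✓

N1=28 N2=31 N3=95 N4=67 achieved=2660/2077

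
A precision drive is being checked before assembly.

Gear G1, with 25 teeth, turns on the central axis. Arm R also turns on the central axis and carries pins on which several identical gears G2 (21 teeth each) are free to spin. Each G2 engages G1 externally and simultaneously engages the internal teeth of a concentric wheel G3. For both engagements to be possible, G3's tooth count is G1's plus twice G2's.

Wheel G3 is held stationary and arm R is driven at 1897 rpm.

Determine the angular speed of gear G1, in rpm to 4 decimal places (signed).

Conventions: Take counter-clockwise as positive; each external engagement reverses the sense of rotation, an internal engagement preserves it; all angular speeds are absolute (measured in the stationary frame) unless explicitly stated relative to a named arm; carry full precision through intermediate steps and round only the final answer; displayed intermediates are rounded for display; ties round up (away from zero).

topology: planetary set — G1 25T / G2 21T / G3 67T, arm = carrier (Willis)
normalise by the input: solve with ω_arm = 1, then scale by 1897 rpm
ring teeth: 25 + 2·21 = 67
25(ω_sun−ω_arm) = −67(ω_ring−ω_arm),  ω_ring = 0, ω_arm = 1
ω_sun = 1 − (67/25)(0−1) = 92/25
scale: ω_sun = 92/25 × 1897 rpm = +6980.9600 rpm

+6980.9600 rpm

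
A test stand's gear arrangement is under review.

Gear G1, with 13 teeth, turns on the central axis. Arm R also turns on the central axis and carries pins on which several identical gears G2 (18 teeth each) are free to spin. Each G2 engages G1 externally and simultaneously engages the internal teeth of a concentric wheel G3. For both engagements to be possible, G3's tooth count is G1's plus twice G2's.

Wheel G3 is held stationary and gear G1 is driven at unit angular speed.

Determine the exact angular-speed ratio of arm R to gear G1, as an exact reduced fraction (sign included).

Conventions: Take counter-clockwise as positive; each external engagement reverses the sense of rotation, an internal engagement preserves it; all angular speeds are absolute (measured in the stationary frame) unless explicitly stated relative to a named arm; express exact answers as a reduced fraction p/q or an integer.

class = planetary set [G3 = 13+2·18 = 49; Willis about the carrier]
ring teeth: 13 + 2·18 = 49
13(ω_sun−ω_arm) = −49(ω_ring−ω_arm),  ω_ring = 0, ω_sun = 1
13(1−ω_arm) = −49(0−ω_arm)  ⇒  62·ω_arm = 13  ⇒  ω_arm = 13/62
ω_out/ω_in = 13/62

13/62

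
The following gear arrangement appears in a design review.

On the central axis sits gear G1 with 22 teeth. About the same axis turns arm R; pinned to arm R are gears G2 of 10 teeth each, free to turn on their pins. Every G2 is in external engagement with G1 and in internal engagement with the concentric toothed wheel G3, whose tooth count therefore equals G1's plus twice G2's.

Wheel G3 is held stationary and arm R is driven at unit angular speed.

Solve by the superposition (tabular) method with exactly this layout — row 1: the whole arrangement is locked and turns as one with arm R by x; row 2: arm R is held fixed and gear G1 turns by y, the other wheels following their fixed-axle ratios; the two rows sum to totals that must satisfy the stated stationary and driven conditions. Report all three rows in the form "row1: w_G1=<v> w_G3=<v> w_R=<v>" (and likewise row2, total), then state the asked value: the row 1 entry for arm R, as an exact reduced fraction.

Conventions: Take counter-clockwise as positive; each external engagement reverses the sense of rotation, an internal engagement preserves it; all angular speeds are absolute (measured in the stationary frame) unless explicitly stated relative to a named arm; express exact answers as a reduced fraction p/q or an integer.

topology: planetary set — G1 22T / G2 10T / G3 42T, arm = carrier (Willis)
row 1: whole set turns with the arm by x
row 2 (arm held, sun turns y): ω_ring = −(22/42)·y, ω_arm = 0
boundary: total ω_ring = x − (22/42)·y = 0 and total ω_arm = x = 1  ⇒  y = 21/11, x = 1
row 2 ring = −(22/42)·21/11 = -1
totals (row 1 + row 2): sun 1 + 21/11 = 32/11, ring 1 + (-1) = 0, arm 1 + 0 = 1
asked cell (row1, arm) = 1

row1: w_G1=1 w_G3=1 w_R=1
row2: w_G1=21/11 w_G3=-1 w_R=0
total: w_G1=32/11 w_G3=0 w_R=1
asked value: 1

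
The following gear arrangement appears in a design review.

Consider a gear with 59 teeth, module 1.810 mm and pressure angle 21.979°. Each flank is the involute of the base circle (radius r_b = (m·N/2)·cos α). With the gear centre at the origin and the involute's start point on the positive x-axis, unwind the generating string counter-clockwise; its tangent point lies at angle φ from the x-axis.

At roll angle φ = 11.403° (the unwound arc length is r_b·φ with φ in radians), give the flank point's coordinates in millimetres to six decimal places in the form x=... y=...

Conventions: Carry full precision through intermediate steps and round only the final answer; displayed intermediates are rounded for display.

x=50.485225 y=0.129592

recognized (one wheel, involute flank): single-mesh tooth geometry, m = 1.810, N = 59
pitch radius r_p = m·N/2 = 1.810·59/2 = 53.395000
base radius r_b = r_p·cos α = 53.395000·cos 21.979° = 49.514310
roll angle φ = 11.403° = 0.19901989 rad
x = r_b·(cos φ + φ·sin φ) = 50.485225
y = r_b·(sin φ − φ·cos φ) = 0.129592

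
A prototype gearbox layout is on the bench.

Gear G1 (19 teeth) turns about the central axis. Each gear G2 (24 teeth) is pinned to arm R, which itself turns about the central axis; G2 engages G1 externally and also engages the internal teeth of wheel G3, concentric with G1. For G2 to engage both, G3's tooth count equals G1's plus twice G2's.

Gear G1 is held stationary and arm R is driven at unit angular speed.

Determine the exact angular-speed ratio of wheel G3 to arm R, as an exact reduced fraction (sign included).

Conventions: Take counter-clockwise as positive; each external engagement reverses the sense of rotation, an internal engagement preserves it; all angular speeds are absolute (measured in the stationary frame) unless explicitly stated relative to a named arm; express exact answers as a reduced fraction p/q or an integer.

recognized (axles ride arm R): planetary set, 19/24/67 teeth
ring teeth: 19 + 2·24 = 67
19(ω_sun−ω_arm) = −67(ω_ring−ω_arm),  ω_sun = 0, ω_arm = 1
ω_ring = 1 − (19/67)(0−1) = 86/67
ω_out/ω_in = 86/67

86/67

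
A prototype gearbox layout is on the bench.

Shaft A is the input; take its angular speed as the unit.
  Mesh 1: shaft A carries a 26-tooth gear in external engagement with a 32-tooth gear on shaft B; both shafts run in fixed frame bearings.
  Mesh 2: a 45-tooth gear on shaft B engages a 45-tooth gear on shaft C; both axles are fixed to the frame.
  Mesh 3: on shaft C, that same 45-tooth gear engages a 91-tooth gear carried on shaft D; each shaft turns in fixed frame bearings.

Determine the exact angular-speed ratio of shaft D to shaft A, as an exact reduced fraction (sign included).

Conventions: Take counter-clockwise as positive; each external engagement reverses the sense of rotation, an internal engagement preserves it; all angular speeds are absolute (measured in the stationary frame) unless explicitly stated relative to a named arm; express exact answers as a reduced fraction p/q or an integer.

-45/112

class = fixed-axis compound train [3 meshes; 3 ratios multiply, 3 sense flips]
mesh 1 [26T→32T]: running ratio 13/16, sense −
mesh 2 [45T→45T]: running ratio 13/16, sense +
mesh 3 [45T→91T]: running ratio 45/112, sense −
ω_out/ω_in = -45/112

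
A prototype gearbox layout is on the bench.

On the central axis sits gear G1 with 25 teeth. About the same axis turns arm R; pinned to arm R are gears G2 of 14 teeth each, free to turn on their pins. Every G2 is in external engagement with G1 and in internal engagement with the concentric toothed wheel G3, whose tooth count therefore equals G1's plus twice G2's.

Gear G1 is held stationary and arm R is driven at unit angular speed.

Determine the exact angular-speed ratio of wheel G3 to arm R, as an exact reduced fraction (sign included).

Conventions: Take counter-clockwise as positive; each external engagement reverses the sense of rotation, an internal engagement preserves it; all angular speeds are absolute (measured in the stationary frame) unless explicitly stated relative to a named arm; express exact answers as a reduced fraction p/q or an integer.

planetary set (25T centre, 14T on arm, 53T internal) — Willis relation
ring teeth: 25 + 2·14 = 53
25(ω_sun−ω_arm) = −53(ω_ring−ω_arm),  ω_sun = 0, ω_arm = 1
ω_ring = 1 − (25/53)(0−1) = 78/53
ω_out/ω_in = 78/53

78/53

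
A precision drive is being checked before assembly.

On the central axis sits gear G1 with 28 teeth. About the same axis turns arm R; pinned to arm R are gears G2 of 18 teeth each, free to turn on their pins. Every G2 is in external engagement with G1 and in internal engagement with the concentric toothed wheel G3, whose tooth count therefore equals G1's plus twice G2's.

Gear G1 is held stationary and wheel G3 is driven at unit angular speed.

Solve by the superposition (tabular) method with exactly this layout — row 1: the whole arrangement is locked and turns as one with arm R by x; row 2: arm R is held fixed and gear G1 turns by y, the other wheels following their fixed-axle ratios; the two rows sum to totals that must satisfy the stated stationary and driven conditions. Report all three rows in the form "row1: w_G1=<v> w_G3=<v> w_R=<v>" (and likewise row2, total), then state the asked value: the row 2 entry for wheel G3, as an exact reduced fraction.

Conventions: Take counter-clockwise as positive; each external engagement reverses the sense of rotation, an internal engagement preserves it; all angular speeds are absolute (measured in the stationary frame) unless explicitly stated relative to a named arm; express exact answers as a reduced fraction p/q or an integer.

row1: w_G1=16/23 w_G3=16/23 w_R=16/23
row2: w_G1=-16/23 w_G3=7/23 w_R=0
total: w_G1=0 w_G3=1 w_R=16/23
asked value: 7/23

class = planetary set [G3 = 28+2·18 = 64; Willis about the carrier]
row 1: whole set turns with the arm by x
row 2 — arm fixed, fixed-axis ratios: sun y, ring −(28/64)·y, arm 0
boundary: total ω_sun = x + y = 0 and total ω_ring = x − (28/64)·y = 1  ⇒  y = -16/23, x = 16/23
row 2 ring = −(28/64)·(-16/23) = 7/23
totals (row 1 + row 2): sun 16/23 + (-16/23) = 0, ring 16/23 + 7/23 = 1, arm 16/23 + 0 = 16/23
asked cell (row2, ring) = 7/23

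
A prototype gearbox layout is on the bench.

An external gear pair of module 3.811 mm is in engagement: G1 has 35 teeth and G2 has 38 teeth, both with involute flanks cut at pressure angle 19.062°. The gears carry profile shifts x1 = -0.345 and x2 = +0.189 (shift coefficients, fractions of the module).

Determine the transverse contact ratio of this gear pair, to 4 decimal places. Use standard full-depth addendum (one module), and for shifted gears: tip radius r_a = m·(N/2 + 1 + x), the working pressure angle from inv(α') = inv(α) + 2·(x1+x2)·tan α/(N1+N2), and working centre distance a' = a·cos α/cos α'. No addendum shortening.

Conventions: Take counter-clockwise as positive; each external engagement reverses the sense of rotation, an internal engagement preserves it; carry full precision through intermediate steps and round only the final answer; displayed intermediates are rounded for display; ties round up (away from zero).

1.7799

recognized (one external pair, fixed centres): single-mesh tooth geometry, m = 3.811, N1 = 35, N2 = 38
base radii: r_b1 = 63.035465, r_b2 = 68.438505
tip radii: r_a1 = 69.188705, r_a2 = 76.940279
inv(α') = inv(19.062°) + 2·(-0.345+0.189)·tan α/(35+38) = 0.01136698  ⇒  α' = 18.32294°
a' = a·cos α / cos α' = 139.1015·cos 19.062°/cos 18.32294° = 138.495749
action lengths: √(r_a1²−r_b1²) = 28.523798, √(r_a2²−r_b2²) = 35.156473
base pitch p_b = π·m·cos α = 11.316100
CR = (28.523798 + 35.156473 − 138.495749·sin 18.32294°)/11.316100 = 1.779854
contact ratio ≈ 1.7799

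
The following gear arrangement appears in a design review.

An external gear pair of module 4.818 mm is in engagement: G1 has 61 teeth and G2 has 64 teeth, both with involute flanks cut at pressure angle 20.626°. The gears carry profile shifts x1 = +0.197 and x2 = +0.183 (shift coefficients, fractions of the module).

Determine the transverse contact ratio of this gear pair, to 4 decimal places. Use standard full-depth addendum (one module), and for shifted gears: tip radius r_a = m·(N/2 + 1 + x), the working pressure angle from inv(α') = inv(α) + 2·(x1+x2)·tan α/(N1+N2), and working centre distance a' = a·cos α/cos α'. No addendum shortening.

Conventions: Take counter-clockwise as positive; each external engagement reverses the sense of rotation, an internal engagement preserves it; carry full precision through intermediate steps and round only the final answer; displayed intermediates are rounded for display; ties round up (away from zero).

1.7062

recognized (one external pair, fixed centres): single-mesh tooth geometry, m = 4.818, N1 = 61, N2 = 64
base radii: r_b1 = 137.529537, r_b2 = 144.293284
tip radii: r_a1 = 152.716146, r_a2 = 159.875694
inv(α') = inv(20.626°) + 2·(+0.197+0.183)·tan α/(61+64) = 0.01869013  ⇒  α' = 21.50939°
a' = a·cos α / cos α' = 301.1250·cos 20.626°/cos 21.50939° = 302.918854
action lengths: √(r_a1²−r_b1²) = 66.391625, √(r_a2²−r_b2²) = 68.845375
base pitch p_b = π·m·cos α = 14.165960
CR = (66.391625 + 68.845375 − 302.918854·sin 21.50939°)/14.165960 = 1.706250
contact ratio ≈ 1.7062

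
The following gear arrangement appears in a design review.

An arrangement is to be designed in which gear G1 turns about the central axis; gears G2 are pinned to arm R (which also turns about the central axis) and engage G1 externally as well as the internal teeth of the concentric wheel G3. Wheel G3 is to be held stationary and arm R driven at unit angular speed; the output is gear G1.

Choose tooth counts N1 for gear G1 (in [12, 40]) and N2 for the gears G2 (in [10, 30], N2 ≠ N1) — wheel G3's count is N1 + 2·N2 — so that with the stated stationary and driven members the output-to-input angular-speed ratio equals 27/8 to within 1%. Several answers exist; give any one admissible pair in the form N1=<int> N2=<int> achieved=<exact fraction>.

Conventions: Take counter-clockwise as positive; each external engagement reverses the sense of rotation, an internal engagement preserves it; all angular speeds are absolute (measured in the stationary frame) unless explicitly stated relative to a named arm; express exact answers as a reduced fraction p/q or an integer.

planetary set to be sized for 27/8 (Willis relation)
Willis with ω_ring = 0: ω_sun/ω_arm = (N1+N3)/N1; set equal to 27/8  ⇒  N3/N1 = 27/8 − 1 = 19/8
N3 = N1 + 2·N2  ⇒  N2/N1 = (N3/N1 − 1)/2 = (19/8 − 1)/2 = 11/16
smallest multiple with N1 ≥ 12 and N2 ≥ 10: k = 1  ⇒  N1 = 1·16 = 16, N2 = 1·11 = 11 (N1 ≤ 40, N2 ≤ 30, N2 ≠ N1 ✓), N3 = 16 + 2·11 = 38
check: (N1+N3)/N1 with N1 = 16, N3 = 38 gives 27/8; |achieved − target| = 0 ≤ 27/800 ✓

N1=16 N2=11 achieved=27/8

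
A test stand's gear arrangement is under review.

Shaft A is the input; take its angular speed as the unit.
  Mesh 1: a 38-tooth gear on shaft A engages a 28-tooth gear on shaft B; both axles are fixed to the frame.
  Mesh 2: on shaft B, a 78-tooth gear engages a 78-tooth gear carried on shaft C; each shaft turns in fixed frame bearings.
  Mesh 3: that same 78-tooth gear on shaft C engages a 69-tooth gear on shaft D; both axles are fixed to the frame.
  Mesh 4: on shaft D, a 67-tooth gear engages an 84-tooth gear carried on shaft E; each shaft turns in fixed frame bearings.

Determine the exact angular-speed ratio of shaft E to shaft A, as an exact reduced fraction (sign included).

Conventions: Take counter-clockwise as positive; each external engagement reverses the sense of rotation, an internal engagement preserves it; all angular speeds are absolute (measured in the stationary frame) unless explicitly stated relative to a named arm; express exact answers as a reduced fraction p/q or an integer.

class = fixed-axis compound train [4 meshes; 4 ratios multiply, 4 sense flips]
mesh 1 [38T→28T]: running ratio 19/14, sense −
mesh 2 [78T→78T]: running ratio 19/14, sense +
mesh 3 [78T→69T]: running ratio 247/161, sense −
mesh 4 [67T→84T]: running ratio 16549/13524, sense +
ω_out/ω_in = 16549/13524

16549/13524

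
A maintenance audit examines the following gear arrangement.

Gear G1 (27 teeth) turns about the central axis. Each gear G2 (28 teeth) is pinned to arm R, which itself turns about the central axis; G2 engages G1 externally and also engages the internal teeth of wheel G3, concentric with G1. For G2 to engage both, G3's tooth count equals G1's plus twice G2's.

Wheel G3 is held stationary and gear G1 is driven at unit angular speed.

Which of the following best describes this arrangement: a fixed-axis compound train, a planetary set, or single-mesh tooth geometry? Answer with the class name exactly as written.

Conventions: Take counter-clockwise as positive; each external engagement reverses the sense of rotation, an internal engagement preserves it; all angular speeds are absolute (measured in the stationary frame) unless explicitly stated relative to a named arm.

planetary set

planetary set (27T centre, 28T on arm, 83T internal) — Willis relation
classification: planetary set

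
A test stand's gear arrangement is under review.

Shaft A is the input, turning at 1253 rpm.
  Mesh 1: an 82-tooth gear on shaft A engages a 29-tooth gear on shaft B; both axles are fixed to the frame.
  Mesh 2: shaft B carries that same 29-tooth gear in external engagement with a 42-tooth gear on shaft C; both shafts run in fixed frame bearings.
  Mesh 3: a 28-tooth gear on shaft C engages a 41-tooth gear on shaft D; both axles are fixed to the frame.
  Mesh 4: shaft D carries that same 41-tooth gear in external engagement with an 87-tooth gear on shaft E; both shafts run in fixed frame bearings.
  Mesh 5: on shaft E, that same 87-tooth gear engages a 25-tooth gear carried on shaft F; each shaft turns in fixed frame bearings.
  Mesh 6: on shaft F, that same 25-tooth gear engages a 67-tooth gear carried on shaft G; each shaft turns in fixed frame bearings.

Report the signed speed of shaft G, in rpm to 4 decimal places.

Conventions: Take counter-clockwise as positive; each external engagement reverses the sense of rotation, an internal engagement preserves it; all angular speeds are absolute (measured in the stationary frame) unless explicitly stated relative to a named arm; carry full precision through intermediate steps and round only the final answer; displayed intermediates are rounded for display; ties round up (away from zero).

+1022.3483 rpm

topology: fixed-axis compound train — 6 meshes, A→G
mesh 1 [82T→29T]: ω = 1253.0000×82/29 = 3542.9655 rpm, sense flips to −
mesh 2 [29T→42T]: ω = 3542.9655×29/42 = 2446.3333 rpm, sense flips to +
mesh 3 [28T→41T]: ω = 2446.3333×28/41 = 1670.6667 rpm, sense flips to −
mesh 4 [41T→87T]: ω = 1670.6667×41/87 = 787.3257 rpm, sense flips to +
mesh 5 [87T→25T]: ω = 787.3257×87/25 = 2739.8933 rpm, sense flips to −
mesh 6 [25T→67T]: ω = 2739.8933×25/67 = 1022.3483 rpm, sense flips to +
signed output speed = +1022.3483 rpm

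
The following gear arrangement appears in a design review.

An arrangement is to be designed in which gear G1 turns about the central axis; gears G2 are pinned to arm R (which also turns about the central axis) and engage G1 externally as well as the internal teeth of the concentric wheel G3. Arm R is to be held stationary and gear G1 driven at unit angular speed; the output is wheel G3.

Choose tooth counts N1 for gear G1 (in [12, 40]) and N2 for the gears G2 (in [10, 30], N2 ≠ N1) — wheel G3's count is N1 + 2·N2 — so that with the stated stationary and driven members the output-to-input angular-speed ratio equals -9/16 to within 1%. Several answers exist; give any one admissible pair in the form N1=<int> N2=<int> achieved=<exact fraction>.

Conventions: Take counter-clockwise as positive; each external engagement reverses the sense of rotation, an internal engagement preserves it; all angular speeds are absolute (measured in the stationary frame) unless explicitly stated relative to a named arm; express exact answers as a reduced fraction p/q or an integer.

N1=36 N2=14 achieved=-9/16

topology: planetary set — design target -9/16, arm = carrier (Willis)
Willis with ω_arm = 0: ω_ring/ω_sun = −N1/N3; set equal to -9/16  ⇒  N3/N1 = −1/(-9/16) = 16/9
N3 = N1 + 2·N2  ⇒  N2/N1 = (N3/N1 − 1)/2 = (16/9 − 1)/2 = 7/18
smallest multiple with N1 ≥ 12 and N2 ≥ 10: k = 2  ⇒  N1 = 2·18 = 36, N2 = 2·7 = 14 (N1 ≤ 40, N2 ≤ 30, N2 ≠ N1 ✓), N3 = 36 + 2·14 = 64
check: −N1/N3 with N1 = 36, N3 = 64 gives -9/16; |achieved − target| = 0 ≤ 9/1600 ✓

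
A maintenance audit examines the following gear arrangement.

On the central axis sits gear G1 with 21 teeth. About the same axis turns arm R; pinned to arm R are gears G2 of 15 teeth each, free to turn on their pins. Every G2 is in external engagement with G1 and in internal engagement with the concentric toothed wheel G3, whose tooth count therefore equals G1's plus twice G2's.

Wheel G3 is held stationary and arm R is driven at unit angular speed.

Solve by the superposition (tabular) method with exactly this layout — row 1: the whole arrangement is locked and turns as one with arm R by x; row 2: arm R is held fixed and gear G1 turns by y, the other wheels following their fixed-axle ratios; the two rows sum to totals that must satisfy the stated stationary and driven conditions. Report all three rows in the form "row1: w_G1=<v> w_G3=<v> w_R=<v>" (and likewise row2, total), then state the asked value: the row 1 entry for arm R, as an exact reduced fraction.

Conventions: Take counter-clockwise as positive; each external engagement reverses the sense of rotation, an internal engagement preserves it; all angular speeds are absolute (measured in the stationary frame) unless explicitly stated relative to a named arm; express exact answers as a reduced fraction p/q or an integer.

row1: w_G1=1 w_G3=1 w_R=1
row2: w_G1=17/7 w_G3=-1 w_R=0
total: w_G1=24/7 w_G3=0 w_R=1
asked value: 1

planetary set (21T centre, 15T on arm, 51T internal) — Willis relation
row 1 (train locked, turned with arm): all members turn x
row 2 — arm fixed, fixed-axis ratios: sun y, ring −(21/51)·y, arm 0
boundary: total ω_ring = x − (21/51)·y = 0 and total ω_arm = x = 1  ⇒  y = 17/7, x = 1
row 2 ring = −(21/51)·17/7 = -1
totals (row 1 + row 2): sun 1 + 17/7 = 24/7, ring 1 + (-1) = 0, arm 1 + 0 = 1
asked cell (row1, arm) = 1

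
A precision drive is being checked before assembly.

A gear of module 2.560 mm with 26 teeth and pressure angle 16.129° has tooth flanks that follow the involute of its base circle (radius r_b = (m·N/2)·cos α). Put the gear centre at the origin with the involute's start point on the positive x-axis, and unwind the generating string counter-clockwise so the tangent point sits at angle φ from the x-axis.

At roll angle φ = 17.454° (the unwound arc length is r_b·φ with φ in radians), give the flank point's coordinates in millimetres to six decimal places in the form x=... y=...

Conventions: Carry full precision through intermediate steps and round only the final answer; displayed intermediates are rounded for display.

x=33.419217 y=0.298472

class = single-mesh tooth geometry [base-circle involute, m = 2.560, 26T]
pitch radius r_p = m·N/2 = 2.560·26/2 = 33.280000
base radius r_b = r_p·cos α = 33.280000·cos 16.129° = 31.970055
roll angle φ = 17.454° = 0.30462977 rad
x = r_b·(cos φ + φ·sin φ) = 33.419217
y = r_b·(sin φ − φ·cos φ) = 0.298472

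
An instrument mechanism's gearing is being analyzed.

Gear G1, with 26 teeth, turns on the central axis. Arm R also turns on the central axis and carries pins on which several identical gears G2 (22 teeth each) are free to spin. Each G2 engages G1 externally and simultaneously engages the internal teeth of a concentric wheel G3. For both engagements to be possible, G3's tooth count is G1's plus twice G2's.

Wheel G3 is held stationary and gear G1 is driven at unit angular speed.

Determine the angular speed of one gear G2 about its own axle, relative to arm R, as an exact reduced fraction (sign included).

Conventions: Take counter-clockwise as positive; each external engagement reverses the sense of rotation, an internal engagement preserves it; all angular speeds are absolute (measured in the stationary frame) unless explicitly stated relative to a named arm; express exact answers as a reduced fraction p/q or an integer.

planetary set (26T centre, 22T on arm, 70T internal) — Willis relation
ring teeth: 26 + 2·22 = 70
26(ω_sun−ω_arm) = −70(ω_ring−ω_arm),  ω_ring = 0, ω_sun = 1
26(1−ω_arm) = −70(0−ω_arm)  ⇒  96·ω_arm = 26  ⇒  ω_arm = 13/48
sun–planet mesh: 26·(1−13/48) = −22·(ω_p−ω_arm)  ⇒  ω_p−ω_arm = -455/528
exact speed ratio = -455/528

-455/528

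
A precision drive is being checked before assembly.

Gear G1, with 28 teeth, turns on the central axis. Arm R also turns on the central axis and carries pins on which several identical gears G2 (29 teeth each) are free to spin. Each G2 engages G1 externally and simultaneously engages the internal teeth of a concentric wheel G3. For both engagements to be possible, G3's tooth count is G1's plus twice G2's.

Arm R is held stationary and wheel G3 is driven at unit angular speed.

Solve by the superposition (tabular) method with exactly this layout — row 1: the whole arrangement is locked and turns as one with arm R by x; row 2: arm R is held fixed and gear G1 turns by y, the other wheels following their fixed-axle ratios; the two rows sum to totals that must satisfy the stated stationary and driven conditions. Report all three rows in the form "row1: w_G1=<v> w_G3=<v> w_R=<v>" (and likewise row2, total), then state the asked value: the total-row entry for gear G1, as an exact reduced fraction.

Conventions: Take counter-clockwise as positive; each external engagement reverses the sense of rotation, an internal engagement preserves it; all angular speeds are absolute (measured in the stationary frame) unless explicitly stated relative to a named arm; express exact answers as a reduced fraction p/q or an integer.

row1: w_G1=0 w_G3=0 w_R=0
row2: w_G1=-43/14 w_G3=1 w_R=0
total: w_G1=-43/14 w_G3=1 w_R=0
asked value: -43/14

planetary set (28T centre, 29T on arm, 86T internal) — Willis relation
row 1: whole set turns with the arm by x
superposition row 2 [arm held]: sun y, ring −(28/86)·y, arm 0
boundary: total ω_arm = x = 0 and total ω_ring = x − (28/86)·y = 1  ⇒  y = -43/14, x = 0
row 2 ring = −(28/86)·(-43/14) = 1
totals (row 1 + row 2): sun 0 + (-43/14) = -43/14, ring 0 + 1 = 1, arm 0 + 0 = 0
asked cell (total, sun) = -43/14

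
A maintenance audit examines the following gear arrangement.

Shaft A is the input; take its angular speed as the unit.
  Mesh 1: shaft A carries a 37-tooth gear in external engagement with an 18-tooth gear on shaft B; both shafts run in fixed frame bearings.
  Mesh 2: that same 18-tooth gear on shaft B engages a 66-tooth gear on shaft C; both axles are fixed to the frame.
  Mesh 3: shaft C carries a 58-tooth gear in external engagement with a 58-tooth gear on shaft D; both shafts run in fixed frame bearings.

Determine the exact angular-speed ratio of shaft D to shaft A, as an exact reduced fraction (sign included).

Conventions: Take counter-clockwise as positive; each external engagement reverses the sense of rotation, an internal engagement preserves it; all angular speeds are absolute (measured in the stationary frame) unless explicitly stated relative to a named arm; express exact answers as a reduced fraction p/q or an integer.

-37/66

class = fixed-axis compound train [3 meshes; 3 ratios multiply, 3 sense flips]
mesh 1 [37T→18T]: running ratio 37/18, sense −
mesh 2 [18T→66T]: running ratio 37/66, sense +
mesh 3 [58T→58T]: running ratio 37/66, sense −
ω_out/ω_in = -37/66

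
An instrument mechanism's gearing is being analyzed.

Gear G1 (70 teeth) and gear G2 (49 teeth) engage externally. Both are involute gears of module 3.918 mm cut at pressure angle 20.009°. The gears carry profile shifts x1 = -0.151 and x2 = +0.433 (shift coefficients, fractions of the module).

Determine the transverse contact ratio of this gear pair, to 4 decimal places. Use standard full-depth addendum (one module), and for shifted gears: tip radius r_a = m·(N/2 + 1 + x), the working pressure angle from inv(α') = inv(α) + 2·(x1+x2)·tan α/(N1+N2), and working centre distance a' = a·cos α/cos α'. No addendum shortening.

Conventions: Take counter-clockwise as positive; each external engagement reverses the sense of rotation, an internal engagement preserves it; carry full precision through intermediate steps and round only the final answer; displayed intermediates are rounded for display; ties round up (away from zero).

1.7113

class = single-mesh tooth geometry [involute pair 70T × 49T, m = 3.918]
base radii: r_b1 = 128.852680, r_b2 = 90.196876
tip radii: r_a1 = 140.456382, r_a2 = 101.605494
inv(α') = inv(20.009°) + 2·(-0.151+0.433)·tan α/(70+49) = 0.01665108  ⇒  α' = 20.72634°
a' = a·cos α / cos α' = 233.1210·cos 20.009°/cos 20.72634° = 234.207100
action lengths: √(r_a1²−r_b1²) = 55.901539, √(r_a2²−r_b2²) = 46.778199
base pitch p_b = π·m·cos α = 11.565790
CR = (55.901539 + 46.778199 − 234.207100·sin 20.72634°)/11.565790 = 1.711316
contact ratio ≈ 1.7113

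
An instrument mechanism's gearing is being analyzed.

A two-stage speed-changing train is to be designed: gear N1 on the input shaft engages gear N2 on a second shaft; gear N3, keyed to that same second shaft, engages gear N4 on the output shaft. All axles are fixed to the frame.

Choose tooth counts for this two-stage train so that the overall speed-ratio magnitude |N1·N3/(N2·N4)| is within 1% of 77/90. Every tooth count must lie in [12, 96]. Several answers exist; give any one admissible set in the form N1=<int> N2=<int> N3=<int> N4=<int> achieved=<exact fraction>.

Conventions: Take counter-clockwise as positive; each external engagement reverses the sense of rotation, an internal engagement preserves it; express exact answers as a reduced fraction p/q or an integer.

2-stage fixed-axis compound train for ratio 77/90
target = 77/90 in lowest terms: an exact hit needs N1·N3 = k·77 and N2·N4 = k·90 for one integer k, every count in [12, 96]; additionally prefer no 1:1 stage (N1 ≠ N2, N3 ≠ N4)
k = 1…3: no 1:1-free in-range split of k·77 and k·90 into factor pairs; take k = 4
k = 4: N1·N3 = 308 = 14·22, N2·N4 = 360 = 12·30
achieved = 14·22/(12·30) = 77/90; |achieved − target| = 0 ≤ 77/9000 ✓

N1=14 N2=12 N3=22 N4=30 achieved=77/90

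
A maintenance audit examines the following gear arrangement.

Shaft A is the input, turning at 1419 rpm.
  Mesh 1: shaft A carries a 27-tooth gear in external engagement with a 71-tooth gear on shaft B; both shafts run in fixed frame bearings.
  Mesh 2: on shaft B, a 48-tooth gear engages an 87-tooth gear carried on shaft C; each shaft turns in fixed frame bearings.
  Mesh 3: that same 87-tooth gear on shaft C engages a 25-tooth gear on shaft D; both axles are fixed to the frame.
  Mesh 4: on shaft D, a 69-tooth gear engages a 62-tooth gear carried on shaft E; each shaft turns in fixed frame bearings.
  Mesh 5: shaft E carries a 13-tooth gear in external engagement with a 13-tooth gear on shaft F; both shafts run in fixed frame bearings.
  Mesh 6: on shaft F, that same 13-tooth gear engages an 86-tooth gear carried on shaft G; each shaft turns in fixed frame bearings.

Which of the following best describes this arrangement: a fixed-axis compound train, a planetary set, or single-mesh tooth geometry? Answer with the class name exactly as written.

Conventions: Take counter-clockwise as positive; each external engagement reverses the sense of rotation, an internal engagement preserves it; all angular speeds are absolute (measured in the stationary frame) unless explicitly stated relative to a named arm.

recognized (7 fixed axles, 6 meshes): fixed-axis compound train
classification: fixed-axis compound train

fixed-axis compound train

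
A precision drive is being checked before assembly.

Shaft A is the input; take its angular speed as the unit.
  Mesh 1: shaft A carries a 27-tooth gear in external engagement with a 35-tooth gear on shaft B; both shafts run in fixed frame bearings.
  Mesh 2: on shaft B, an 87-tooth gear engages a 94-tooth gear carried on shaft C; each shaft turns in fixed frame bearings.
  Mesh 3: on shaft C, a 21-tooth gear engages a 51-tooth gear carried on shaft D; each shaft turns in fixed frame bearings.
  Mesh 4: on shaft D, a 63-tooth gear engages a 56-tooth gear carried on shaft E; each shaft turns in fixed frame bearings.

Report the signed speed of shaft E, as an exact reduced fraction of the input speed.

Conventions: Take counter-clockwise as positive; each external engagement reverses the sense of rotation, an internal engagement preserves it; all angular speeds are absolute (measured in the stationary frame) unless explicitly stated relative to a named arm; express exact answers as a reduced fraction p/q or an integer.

4-mesh fixed-axis compound train (all bearings frame-fixed)
mesh 1 [27T→35T]: |ω|/ω_in = 1×27/35 = 27/35, sense flips to −
mesh 2 [87T→94T]: |ω|/ω_in = (27/35)×87/94 = 2349/3290, sense flips to +
mesh 3 [21T→51T]: |ω|/ω_in = (2349/3290)×21/51 = 2349/7990, sense flips to −
mesh 4 [63T→56T]: |ω|/ω_in = (2349/7990)×63/56 = 21141/63920, sense flips to +
signed output speed (× input speed) = 21141/63920

21141/63920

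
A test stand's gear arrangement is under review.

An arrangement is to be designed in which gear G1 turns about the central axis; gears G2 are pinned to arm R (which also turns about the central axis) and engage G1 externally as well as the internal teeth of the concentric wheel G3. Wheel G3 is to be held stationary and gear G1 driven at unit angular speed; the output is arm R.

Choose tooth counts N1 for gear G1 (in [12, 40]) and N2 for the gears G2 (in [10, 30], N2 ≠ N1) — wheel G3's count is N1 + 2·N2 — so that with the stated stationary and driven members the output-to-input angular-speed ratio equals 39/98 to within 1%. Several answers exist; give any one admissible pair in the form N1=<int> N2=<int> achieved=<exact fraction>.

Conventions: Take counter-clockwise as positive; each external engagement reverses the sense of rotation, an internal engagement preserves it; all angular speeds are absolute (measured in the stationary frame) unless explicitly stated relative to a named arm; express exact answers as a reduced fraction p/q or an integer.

N1=39 N2=10 achieved=39/98

design class (target 39/98): planetary set
Willis with ω_ring = 0: ω_arm/ω_sun = N1/(N1+N3); set equal to 39/98  ⇒  N3/N1 = 1/(39/98) − 1 = 59/39
N3 = N1 + 2·N2  ⇒  N2/N1 = (N3/N1 − 1)/2 = (59/39 − 1)/2 = 10/39
smallest multiple with N1 ≥ 12 and N2 ≥ 10: k = 1  ⇒  N1 = 1·39 = 39, N2 = 1·10 = 10 (N1 ≤ 40, N2 ≤ 30, N2 ≠ N1 ✓), N3 = 39 + 2·10 = 59
check: N1/(N1+N3) with N1 = 39, N3 = 59 gives 39/98; |achieved − target| = 0 ≤ 39/9800 ✓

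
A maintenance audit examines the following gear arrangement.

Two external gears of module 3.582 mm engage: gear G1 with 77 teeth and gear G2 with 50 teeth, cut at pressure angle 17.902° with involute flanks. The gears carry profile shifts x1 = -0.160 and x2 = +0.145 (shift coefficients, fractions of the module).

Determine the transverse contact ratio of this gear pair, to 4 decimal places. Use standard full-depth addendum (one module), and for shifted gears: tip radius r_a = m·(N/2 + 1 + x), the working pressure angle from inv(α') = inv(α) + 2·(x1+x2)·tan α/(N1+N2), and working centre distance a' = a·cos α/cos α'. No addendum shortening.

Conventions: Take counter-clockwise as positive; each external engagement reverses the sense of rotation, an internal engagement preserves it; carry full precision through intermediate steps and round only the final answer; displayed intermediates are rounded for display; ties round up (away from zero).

topology: single-mesh involute geometry — m = 3.582, 77T/50T pair
base radii: r_b1 = 131.230050, r_b2 = 85.214318
tip radii: r_a1 = 140.915880, r_a2 = 93.651390
inv(α') = inv(17.902°) + 2·(-0.160+0.145)·tan α/(77+50) = 0.01050460  ⇒  α' = 17.86000°
a' = a·cos α / cos α' = 227.4570·cos 17.902°/cos 17.86000° = 227.403209
action lengths: √(r_a1²−r_b1²) = 51.341594, √(r_a2²−r_b2²) = 38.847173
base pitch p_b = π·m·cos α = 10.708347
CR = (51.341594 + 38.847173 − 227.403209·sin 17.86000°)/10.708347 = 1.909351
contact ratio ≈ 1.9094

1.9094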